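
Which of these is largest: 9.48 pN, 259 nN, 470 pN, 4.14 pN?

259 nN

9.48 pN = 0.00000000000948 N
259 nN = 0.000000259 N
470 pN = 0.00000000047 N
4.14 pN = 0.00000000000414 N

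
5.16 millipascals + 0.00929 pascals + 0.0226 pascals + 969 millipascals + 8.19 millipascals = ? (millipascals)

In millipascals:
  5.16 millipascals → 5.16
  0.00929 pascals = 0.00929 × 10^3 millipascals = 9.29
  0.0226 pascals = 0.0226 × 10^3 millipascals = 22.6
  969 millipascals → 969
  8.19 millipascals → 8.19
Sum: 5.16 + 9.29 + 22.6 + 969 + 8.19 = 1014.24

1014.24 millipascals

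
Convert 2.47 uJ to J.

0.00000247 J

micro = 1e-6, (no prefix) = 1e0; factor is 1e-6.
2.47 × 1e-6 = 0.00000247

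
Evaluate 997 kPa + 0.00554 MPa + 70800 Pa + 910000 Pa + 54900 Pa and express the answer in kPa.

2038.24 kPa

In kPa:
  997 kPa → 997
  0.00554 MPa = 0.00554e3 kPa = 5.54
  70800 Pa = 70800e-3 kPa = 70.8
  910000 Pa = 910000e-3 kPa = 910
  54900 Pa = 54900e-3 kPa = 54.9
Sum: 997 + 5.54 + 70.8 + 910 + 54.9 = 2038.24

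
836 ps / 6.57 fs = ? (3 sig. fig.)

(836e-12) / (6.57e-15) = 127.2e3

127000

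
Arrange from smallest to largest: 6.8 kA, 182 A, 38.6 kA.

6.8 kA = 6800 A
182 A = 182 A
38.6 kA = 38600 A

182 A < 6.8 kA < 38.6 kA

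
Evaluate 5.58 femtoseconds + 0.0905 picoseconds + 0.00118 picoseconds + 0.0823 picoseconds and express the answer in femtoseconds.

In femtoseconds:
  5.58 femtoseconds → 5.58
  0.0905 picoseconds = 0.0905e3 femtoseconds = 90.5
  0.00118 picoseconds = 0.00118e3 femtoseconds = 1.18
  0.0823 picoseconds = 0.0823e3 femtoseconds = 82.3
Sum: 5.58 + 90.5 + 1.18 + 82.3 = 179.56

179.56 femtoseconds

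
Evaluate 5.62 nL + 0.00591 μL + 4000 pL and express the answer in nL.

In nL:
  5.62 nL → 5.62
  0.00591 μL = 0.00591e3 nL = 5.91
  4000 pL = 4000e-3 nL = 4
Sum: 5.62 + 5.91 + 4 = 15.53

15.53 nL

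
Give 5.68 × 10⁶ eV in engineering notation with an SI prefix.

= 5.68 × 10⁶ eV; 10⁶ is mega.

5.68 MeV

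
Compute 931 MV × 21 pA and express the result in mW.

19.551 mW

931 × 10⁶ × 21 × 10⁻¹² = 19551 × 10⁻⁶ W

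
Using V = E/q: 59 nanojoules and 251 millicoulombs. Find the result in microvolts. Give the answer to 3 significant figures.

0.235 microvolts

(59e-9) / (251e-3) = 0.23506e-6 V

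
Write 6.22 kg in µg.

kilo = 10³, micro = 10⁻⁶; factor is 10⁹.
6.22 × 10⁹ = 6220000000

6220000000 µg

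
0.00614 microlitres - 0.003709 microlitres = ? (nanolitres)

2.431 nanolitres

In nanolitres:
  0.00614 microlitres = 0.00614 × 10^3 nanolitres = 6.14
  0.003709 microlitres = 0.003709 × 10^3 nanolitres = 3.709
Difference: 6.14 - 3.709 = 2.431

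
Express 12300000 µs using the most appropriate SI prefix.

12.3 s

= 12.3 s; mantissa already in [1, 1000).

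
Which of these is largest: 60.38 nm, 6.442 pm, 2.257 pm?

60.38 nm = 0.00000006038 m
6.442 pm = 0.000000000006442 m
2.257 pm = 0.000000000002257 m

60.38 nm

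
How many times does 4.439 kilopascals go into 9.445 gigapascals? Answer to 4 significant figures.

2128000

(9.445e9) / (4.439e3) = 2.1277e6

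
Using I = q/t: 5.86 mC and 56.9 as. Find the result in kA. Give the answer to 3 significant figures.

(5.86e-3) / (56.9e-18) = 0.10299e15 A

103000000000 kA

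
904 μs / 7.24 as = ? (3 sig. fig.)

125000000000000

(904 × 10^-6) / (7.24 × 10^-18) = 124.9 × 10^12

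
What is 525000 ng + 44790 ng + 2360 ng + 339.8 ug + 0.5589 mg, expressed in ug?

1470.85 ug

In ug:
  525000 ng = 525000 × 10⁻³ ug = 525
  44790 ng = 44790 × 10⁻³ ug = 44.79
  2360 ng = 2360 × 10⁻³ ug = 2.36
  339.8 ug → 339.8
  0.5589 mg = 0.5589 × 10³ ug = 558.9
Sum: 525 + 44.79 + 2.36 + 339.8 + 558.9 = 1470.85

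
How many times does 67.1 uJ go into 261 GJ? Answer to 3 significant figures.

(261e9) / (67.1e-6) = 3.89e15

3890000000000000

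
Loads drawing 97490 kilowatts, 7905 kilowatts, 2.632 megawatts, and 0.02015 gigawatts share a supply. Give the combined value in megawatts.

In megawatts:
  97490 kilowatts = 97490 × 10^-3 megawatts = 97.49
  7905 kilowatts = 7905 × 10^-3 megawatts = 7.905
  2.632 megawatts → 2.632
  0.02015 gigawatts = 0.02015 × 10^3 megawatts = 20.15
Sum: 97.49 + 7.905 + 2.632 + 20.15 = 128.177

128.177 megawatts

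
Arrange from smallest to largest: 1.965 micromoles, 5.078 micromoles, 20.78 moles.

1.965 micromoles < 5.078 micromoles < 20.78 moles

1.965 micromoles = 0.000001965 moles
5.078 micromoles = 0.000005078 moles
20.78 moles = 20.78 moles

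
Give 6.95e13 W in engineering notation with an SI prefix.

69.5 TW

= 69.5e12 W; 1e12 is tera.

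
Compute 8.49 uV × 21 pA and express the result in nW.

8.49 × 10^-6 × 21 × 10^-12 = 178.29 × 10^-18 W

0.00000017829 nW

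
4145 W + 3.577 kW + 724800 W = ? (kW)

In kW:
  4145 W = 4145 × 10⁻³ kW = 4.145
  3.577 kW → 3.577
  724800 W = 724800 × 10⁻³ kW = 724.8
Sum: 4.145 + 3.577 + 724.8 = 732.522

732.522 kW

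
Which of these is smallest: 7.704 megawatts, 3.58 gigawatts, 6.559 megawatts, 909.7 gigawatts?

7.704 megawatts = 7704000 watts
3.58 gigawatts = 3580000000 watts
6.559 megawatts = 6559000 watts
909.7 gigawatts = 909700000000 watts

6.559 megawatts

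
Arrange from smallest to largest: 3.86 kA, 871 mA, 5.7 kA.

3.86 kA = 3860 A
871 mA = 0.871 A
5.7 kA = 5700 A

871 mA < 3.86 kA < 5.7 kA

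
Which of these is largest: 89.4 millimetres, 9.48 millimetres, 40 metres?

89.4 millimetres = 0.0894 metres
9.48 millimetres = 0.00948 metres
40 metres = 40 metres

40 metres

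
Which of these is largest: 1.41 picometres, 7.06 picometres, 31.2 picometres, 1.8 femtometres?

31.2 picometres

1.41 picometres = 0.00000000000141 metres
7.06 picometres = 0.00000000000706 metres
31.2 picometres = 0.0000000000312 metres
1.8 femtometres = 0.0000000000000018 metres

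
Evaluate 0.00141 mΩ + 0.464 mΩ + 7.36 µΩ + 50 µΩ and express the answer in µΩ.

522.77 µΩ

In µΩ:
  0.00141 mΩ = 0.00141 × 10³ µΩ = 1.41
  0.464 mΩ = 0.464 × 10³ µΩ = 464
  7.36 µΩ → 7.36
  50 µΩ → 50
Sum: 1.41 + 464 + 7.36 + 50 = 522.77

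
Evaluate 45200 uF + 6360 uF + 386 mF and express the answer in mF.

437.56 mF

In mF:
  45200 uF = 45200 × 10^-3 mF = 45.2
  6360 uF = 6360 × 10^-3 mF = 6.36
  386 mF → 386
Sum: 45.2 + 6.36 + 386 = 437.56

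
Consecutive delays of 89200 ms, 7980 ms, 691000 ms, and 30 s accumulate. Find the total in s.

In s:
  89200 ms = 89200 × 10^-3 s = 89.2
  7980 ms = 7980 × 10^-3 s = 7.98
  691000 ms = 691000 × 10^-3 s = 691
  30 s → 30
Sum: 89.2 + 7.98 + 691 + 30 = 818.18

818.18 s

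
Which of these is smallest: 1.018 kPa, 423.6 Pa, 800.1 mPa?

1.018 kPa = 1018 Pa
423.6 Pa = 423.6 Pa
800.1 mPa = 0.8001 Pa

800.1 mPa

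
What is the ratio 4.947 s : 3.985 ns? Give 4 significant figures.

(4.947) / (3.985 × 10^-9) = 1.2414 × 10^9

1241000000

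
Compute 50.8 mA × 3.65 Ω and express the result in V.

50.8e-3 × 3.65 = 185.42e-3 V

0.18542 V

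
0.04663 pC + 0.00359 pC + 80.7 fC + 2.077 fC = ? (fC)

132.997 fC

In fC:
  0.04663 pC = 0.04663 × 10³ fC = 46.63
  0.00359 pC = 0.00359 × 10³ fC = 3.59
  80.7 fC → 80.7
  2.077 fC → 2.077
Sum: 46.63 + 3.59 + 80.7 + 2.077 = 132.997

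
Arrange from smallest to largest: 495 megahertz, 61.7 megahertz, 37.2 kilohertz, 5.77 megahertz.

495 megahertz = 495000000 hertz
61.7 megahertz = 61700000 hertz
37.2 kilohertz = 37200 hertz
5.77 megahertz = 5770000 hertz

37.2 kilohertz < 5.77 megahertz < 61.7 megahertz < 495 megahertz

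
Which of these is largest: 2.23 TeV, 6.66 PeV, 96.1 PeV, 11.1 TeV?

2.23 TeV = 2230000000000 eV
6.66 PeV = 6660000000000000 eV
96.1 PeV = 96100000000000000 eV
11.1 TeV = 11100000000000 eV

96.1 PeV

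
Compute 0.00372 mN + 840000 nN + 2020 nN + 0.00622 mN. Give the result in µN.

851.96 µN

In µN:
  0.00372 mN = 0.00372e3 µN = 3.72
  840000 nN = 840000e-3 µN = 840
  2020 nN = 2020e-3 µN = 2.02
  0.00622 mN = 0.00622e3 µN = 6.22
Sum: 3.72 + 840 + 2.02 + 6.22 = 851.96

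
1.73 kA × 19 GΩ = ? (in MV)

32870000 MV

1.73e3 × 19e9 = 32.87e12 V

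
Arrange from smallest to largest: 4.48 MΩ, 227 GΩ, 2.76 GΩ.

4.48 MΩ < 2.76 GΩ < 227 GΩ

4.48 MΩ = 4480000 Ω
227 GΩ = 227000000000 Ω
2.76 GΩ = 2760000000 Ω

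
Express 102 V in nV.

102000000000 nV

(no prefix) = 10⁰, nano = 10⁻⁹; factor is 10⁹.
102 × 10⁹ = 102000000000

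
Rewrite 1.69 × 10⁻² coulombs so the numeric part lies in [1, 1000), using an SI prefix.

16.9 millicoulombs

= 16.9 × 10⁻³ coulombs; 10⁻³ is milli.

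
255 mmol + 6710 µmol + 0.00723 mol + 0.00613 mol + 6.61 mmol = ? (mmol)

In mmol:
  255 mmol → 255
  6710 µmol = 6710 × 10⁻³ mmol = 6.71
  0.00723 mol = 0.00723 × 10³ mmol = 7.23
  0.00613 mol = 0.00613 × 10³ mmol = 6.13
  6.61 mmol → 6.61
Sum: 255 + 6.71 + 7.23 + 6.13 + 6.61 = 281.68

281.68 mmol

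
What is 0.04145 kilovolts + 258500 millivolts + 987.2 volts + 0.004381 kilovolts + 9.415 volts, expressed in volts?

1300.946 volts

In volts:
  0.04145 kilovolts = 0.04145e3 volts = 41.45
  258500 millivolts = 258500e-3 volts = 258.5
  987.2 volts → 987.2
  0.004381 kilovolts = 0.004381e3 volts = 4.381
  9.415 volts → 9.415
Sum: 41.45 + 258.5 + 987.2 + 4.381 + 9.415 = 1300.946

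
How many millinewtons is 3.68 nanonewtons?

0.00000368 millinewtons

nano = 10^-9, milli = 10^-3; factor is 10^-6.
3.68 × 10^-6 = 0.00000368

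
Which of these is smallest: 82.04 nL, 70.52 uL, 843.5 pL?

843.5 pL

82.04 nL = 0.00000008204 L
70.52 uL = 0.00007052 L
843.5 pL = 0.0000000008435 L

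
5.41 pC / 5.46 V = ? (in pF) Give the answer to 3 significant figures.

(5.41e-12) / (5.46) = 0.99084e-12 F

0.991 pF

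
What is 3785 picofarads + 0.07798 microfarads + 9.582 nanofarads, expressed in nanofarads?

91.347 nanofarads

In nanofarads:
  3785 picofarads = 3785 × 10^-3 nanofarads = 3.785
  0.07798 microfarads = 0.07798 × 10^3 nanofarads = 77.98
  9.582 nanofarads → 9.582
Sum: 3.785 + 77.98 + 9.582 = 91.347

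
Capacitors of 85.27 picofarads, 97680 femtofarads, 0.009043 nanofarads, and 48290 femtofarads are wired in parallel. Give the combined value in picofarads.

In picofarads:
  85.27 picofarads → 85.27
  97680 femtofarads = 97680 × 10⁻³ picofarads = 97.68
  0.009043 nanofarads = 0.009043 × 10³ picofarads = 9.043
  48290 femtofarads = 48290 × 10⁻³ picofarads = 48.29
Sum: 85.27 + 97.68 + 9.043 + 48.29 = 240.283

240.283 picofarads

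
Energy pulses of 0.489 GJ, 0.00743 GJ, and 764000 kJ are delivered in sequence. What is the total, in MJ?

1260.43 MJ

In MJ:
  0.489 GJ = 0.489e3 MJ = 489
  0.00743 GJ = 0.00743e3 MJ = 7.43
  764000 kJ = 764000e-3 MJ = 764
Sum: 489 + 7.43 + 764 = 1260.43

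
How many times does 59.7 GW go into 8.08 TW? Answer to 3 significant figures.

(8.08 × 10^12) / (59.7 × 10^9) = 0.1353 × 10^3

135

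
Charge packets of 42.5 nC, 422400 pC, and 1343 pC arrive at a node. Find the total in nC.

466.243 nC

In nC:
  42.5 nC → 42.5
  422400 pC = 422400e-3 nC = 422.4
  1343 pC = 1343e-3 nC = 1.343
Sum: 42.5 + 422.4 + 1.343 = 466.243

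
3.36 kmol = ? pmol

kilo = 1e3, pico = 1e-12; factor is 1e15.
3.36 × 1e15 = 3360000000000000

3360000000000000 pmol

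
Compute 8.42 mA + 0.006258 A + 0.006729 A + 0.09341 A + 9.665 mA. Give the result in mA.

In mA:
  8.42 mA → 8.42
  0.006258 A = 0.006258 × 10^3 mA = 6.258
  0.006729 A = 0.006729 × 10^3 mA = 6.729
  0.09341 A = 0.09341 × 10^3 mA = 93.41
  9.665 mA → 9.665
Sum: 8.42 + 6.258 + 6.729 + 93.41 + 9.665 = 124.482

124.482 mA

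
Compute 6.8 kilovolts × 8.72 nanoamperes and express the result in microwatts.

6.8e3 × 8.72e-9 = 59.296e-6 W

59.296 microwatts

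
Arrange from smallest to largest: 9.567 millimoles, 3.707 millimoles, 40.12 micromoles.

9.567 millimoles = 0.009567 moles
3.707 millimoles = 0.003707 moles
40.12 micromoles = 0.00004012 moles

40.12 micromoles < 3.707 millimoles < 9.567 millimoles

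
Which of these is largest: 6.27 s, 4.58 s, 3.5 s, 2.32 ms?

6.27 s

6.27 s = 6.27 s
4.58 s = 4.58 s
3.5 s = 3.5 s
2.32 ms = 0.00232 s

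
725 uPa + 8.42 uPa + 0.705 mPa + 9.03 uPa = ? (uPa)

1447.45 uPa

In uPa:
  725 uPa → 725
  8.42 uPa → 8.42
  0.705 mPa = 0.705 × 10³ uPa = 705
  9.03 uPa → 9.03
Sum: 725 + 8.42 + 705 + 9.03 = 1447.45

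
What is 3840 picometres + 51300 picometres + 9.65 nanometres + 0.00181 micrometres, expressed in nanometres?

In nanometres:
  3840 picometres = 3840 × 10⁻³ nanometres = 3.84
  51300 picometres = 51300 × 10⁻³ nanometres = 51.3
  9.65 nanometres → 9.65
  0.00181 micrometres = 0.00181 × 10³ nanometres = 1.81
Sum: 3.84 + 51.3 + 9.65 + 1.81 = 66.6

66.6 nanometres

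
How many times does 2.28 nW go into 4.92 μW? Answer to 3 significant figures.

(4.92 × 10^-6) / (2.28 × 10^-9) = 2.158 × 10^3

2160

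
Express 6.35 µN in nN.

6350 nN

micro = 1e-6, nano = 1e-9; factor is 1e3.
6.35 × 1e3 = 6350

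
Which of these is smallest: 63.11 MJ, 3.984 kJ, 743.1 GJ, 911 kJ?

3.984 kJ

63.11 MJ = 63110000 J
3.984 kJ = 3984 J
743.1 GJ = 743100000000 J
911 kJ = 911000 J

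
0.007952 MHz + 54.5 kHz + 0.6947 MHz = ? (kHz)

In kHz:
  0.007952 MHz = 0.007952e3 kHz = 7.952
  54.5 kHz → 54.5
  0.6947 MHz = 0.6947e3 kHz = 694.7
Sum: 7.952 + 54.5 + 694.7 = 757.152

757.152 kHz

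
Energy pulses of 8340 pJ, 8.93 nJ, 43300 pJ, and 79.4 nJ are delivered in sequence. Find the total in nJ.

In nJ:
  8340 pJ = 8340 × 10⁻³ nJ = 8.34
  8.93 nJ → 8.93
  43300 pJ = 43300 × 10⁻³ nJ = 43.3
  79.4 nJ → 79.4
Sum: 8.34 + 8.93 + 43.3 + 79.4 = 139.97

139.97 nJ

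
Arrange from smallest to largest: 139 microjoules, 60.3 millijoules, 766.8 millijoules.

139 microjoules = 0.000139 joules
60.3 millijoules = 0.0603 joules
766.8 millijoules = 0.7668 joules

139 microjoules < 60.3 millijoules < 766.8 millijoules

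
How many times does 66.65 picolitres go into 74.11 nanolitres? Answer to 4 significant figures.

(74.11 × 10⁻⁹) / (66.65 × 10⁻¹²) = 1.1119 × 10³

1112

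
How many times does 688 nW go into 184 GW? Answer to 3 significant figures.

267000000000000000

(184e9) / (688e-9) = 0.2674e18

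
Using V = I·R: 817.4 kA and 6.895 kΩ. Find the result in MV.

817.4e3 × 6.895e3 = 5635.973e6 V

5635.973 MV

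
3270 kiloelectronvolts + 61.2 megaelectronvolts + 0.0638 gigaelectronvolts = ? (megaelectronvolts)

128.27 megaelectronvolts

In megaelectronvolts:
  3270 kiloelectronvolts = 3270 × 10⁻³ megaelectronvolts = 3.27
  61.2 megaelectronvolts → 61.2
  0.0638 gigaelectronvolts = 0.0638 × 10³ megaelectronvolts = 63.8
Sum: 3.27 + 61.2 + 63.8 = 128.27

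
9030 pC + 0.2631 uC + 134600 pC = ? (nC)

In nC:
  9030 pC = 9030e-3 nC = 9.03
  0.2631 uC = 0.2631e3 nC = 263.1
  134600 pC = 134600e-3 nC = 134.6
Sum: 9.03 + 263.1 + 134.6 = 406.73

406.73 nC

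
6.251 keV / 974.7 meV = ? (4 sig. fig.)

(6.251 × 10^3) / (974.7 × 10^-3) = 0.0064133 × 10^6

6413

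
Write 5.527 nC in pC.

5527 pC

nano = 10⁻⁹, pico = 10⁻¹²; factor is 10³.
5.527 × 10³ = 5527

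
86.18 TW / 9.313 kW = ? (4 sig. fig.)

(86.18e12) / (9.313e3) = 9.2537e9

9254000000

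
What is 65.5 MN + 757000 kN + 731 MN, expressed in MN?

In MN:
  65.5 MN → 65.5
  757000 kN = 757000e-3 MN = 757
  731 MN → 731
Sum: 65.5 + 757 + 731 = 1553.5

1553.5 MN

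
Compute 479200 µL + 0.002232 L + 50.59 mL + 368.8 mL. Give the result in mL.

900.822 mL

In mL:
  479200 µL = 479200e-3 mL = 479.2
  0.002232 L = 0.002232e3 mL = 2.232
  50.59 mL → 50.59
  368.8 mL → 368.8
Sum: 479.2 + 2.232 + 50.59 + 368.8 = 900.822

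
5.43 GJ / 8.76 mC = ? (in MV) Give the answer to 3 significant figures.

620000 MV

(5.43e9) / (8.76e-3) = 0.61986e12 V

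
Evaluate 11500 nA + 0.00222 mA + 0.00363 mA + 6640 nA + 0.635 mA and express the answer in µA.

In µA:
  11500 nA = 11500 × 10^-3 µA = 11.5
  0.00222 mA = 0.00222 × 10^3 µA = 2.22
  0.00363 mA = 0.00363 × 10^3 µA = 3.63
  6640 nA = 6640 × 10^-3 µA = 6.64
  0.635 mA = 0.635 × 10^3 µA = 635
Sum: 11.5 + 2.22 + 3.63 + 6.64 + 635 = 658.99

658.99 µA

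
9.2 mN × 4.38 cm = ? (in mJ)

9.2 × 10⁻³ × 4.38 × 10⁻² = 40.296 × 10⁻⁵ J

0.40296 mJ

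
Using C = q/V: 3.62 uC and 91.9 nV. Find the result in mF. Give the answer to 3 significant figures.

(3.62 × 10⁻⁶) / (91.9 × 10⁻⁹) = 0.039391 × 10³ F

39400 mF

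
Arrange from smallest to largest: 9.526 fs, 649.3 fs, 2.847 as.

2.847 as < 9.526 fs < 649.3 fs

9.526 fs = 0.000000000000009526 s
649.3 fs = 0.0000000000006493 s
2.847 as = 0.000000000000000002847 s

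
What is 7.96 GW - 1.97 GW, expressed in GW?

In GW:
  7.96 GW → 7.96
  1.97 GW → 1.97
Difference: 7.96 - 1.97 = 5.99

5.99 GW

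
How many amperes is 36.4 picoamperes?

pico = 10⁻¹², (no prefix) = 10⁰; factor is 10⁻¹².
36.4 × 10⁻¹² = 0.0000000000364

0.0000000000364 amperes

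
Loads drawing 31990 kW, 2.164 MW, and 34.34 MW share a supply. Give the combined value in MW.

68.494 MW

In MW:
  31990 kW = 31990 × 10⁻³ MW = 31.99
  2.164 MW → 2.164
  34.34 MW → 34.34
Sum: 31.99 + 2.164 + 34.34 = 68.494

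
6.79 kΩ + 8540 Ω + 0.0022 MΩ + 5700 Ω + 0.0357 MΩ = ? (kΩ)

58.93 kΩ

In kΩ:
  6.79 kΩ → 6.79
  8540 Ω = 8540e-3 kΩ = 8.54
  0.0022 MΩ = 0.0022e3 kΩ = 2.2
  5700 Ω = 5700e-3 kΩ = 5.7
  0.0357 MΩ = 0.0357e3 kΩ = 35.7
Sum: 6.79 + 8.54 + 2.2 + 5.7 + 35.7 = 58.93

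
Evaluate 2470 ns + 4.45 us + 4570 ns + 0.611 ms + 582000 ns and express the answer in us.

1204.49 us

In us:
  2470 ns = 2470 × 10^-3 us = 2.47
  4.45 us → 4.45
  4570 ns = 4570 × 10^-3 us = 4.57
  0.611 ms = 0.611 × 10^3 us = 611
  582000 ns = 582000 × 10^-3 us = 582
Sum: 2.47 + 4.45 + 4.57 + 611 + 582 = 1204.49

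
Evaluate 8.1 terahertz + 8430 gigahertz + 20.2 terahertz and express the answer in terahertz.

In terahertz:
  8.1 terahertz → 8.1
  8430 gigahertz = 8430 × 10^-3 terahertz = 8.43
  20.2 terahertz → 20.2
Sum: 8.1 + 8.43 + 20.2 = 36.73

36.73 terahertz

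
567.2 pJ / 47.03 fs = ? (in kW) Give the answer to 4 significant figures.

(567.2e-12) / (47.03e-15) = 12.0604e3 W

12.06 kW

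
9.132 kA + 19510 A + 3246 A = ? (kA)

31.888 kA

In kA:
  9.132 kA → 9.132
  19510 A = 19510e-3 kA = 19.51
  3246 A = 3246e-3 kA = 3.246
Sum: 9.132 + 19.51 + 3.246 = 31.888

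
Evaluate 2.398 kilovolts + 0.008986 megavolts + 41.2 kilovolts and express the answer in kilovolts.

52.584 kilovolts

In kilovolts:
  2.398 kilovolts → 2.398
  0.008986 megavolts = 0.008986 × 10^3 kilovolts = 8.986
  41.2 kilovolts → 41.2
Sum: 2.398 + 8.986 + 41.2 = 52.584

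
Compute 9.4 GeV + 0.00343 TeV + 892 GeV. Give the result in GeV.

904.83 GeV

In GeV:
  9.4 GeV → 9.4
  0.00343 TeV = 0.00343 × 10^3 GeV = 3.43
  892 GeV → 892
Sum: 9.4 + 3.43 + 892 = 904.83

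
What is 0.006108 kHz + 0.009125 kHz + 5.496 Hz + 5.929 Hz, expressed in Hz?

26.658 Hz

In Hz:
  0.006108 kHz = 0.006108e3 Hz = 6.108
  0.009125 kHz = 0.009125e3 Hz = 9.125
  5.496 Hz → 5.496
  5.929 Hz → 5.929
Sum: 6.108 + 9.125 + 5.496 + 5.929 = 26.658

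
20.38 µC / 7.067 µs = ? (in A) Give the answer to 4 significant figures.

(20.38e-6) / (7.067e-6) = 2.88383 A

2.884 A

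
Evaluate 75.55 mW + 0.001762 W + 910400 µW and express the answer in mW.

987.712 mW

In mW:
  75.55 mW → 75.55
  0.001762 W = 0.001762 × 10³ mW = 1.762
  910400 µW = 910400 × 10⁻³ mW = 910.4
Sum: 75.55 + 1.762 + 910.4 = 987.712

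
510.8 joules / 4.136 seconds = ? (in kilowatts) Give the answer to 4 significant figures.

0.1235 kilowatts

(510.8) / (4.136) = 123.501 W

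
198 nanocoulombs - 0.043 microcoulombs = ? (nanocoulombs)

In nanocoulombs:
  198 nanocoulombs → 198
  0.043 microcoulombs = 0.043e3 nanocoulombs = 43
Difference: 198 - 43 = 155

155 nanocoulombs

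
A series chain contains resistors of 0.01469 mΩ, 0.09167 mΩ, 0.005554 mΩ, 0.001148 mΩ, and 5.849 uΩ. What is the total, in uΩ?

118.911 uΩ

In uΩ:
  0.01469 mΩ = 0.01469 × 10³ uΩ = 14.69
  0.09167 mΩ = 0.09167 × 10³ uΩ = 91.67
  0.005554 mΩ = 0.005554 × 10³ uΩ = 5.554
  0.001148 mΩ = 0.001148 × 10³ uΩ = 1.148
  5.849 uΩ → 5.849
Sum: 14.69 + 91.67 + 5.554 + 1.148 + 5.849 = 118.911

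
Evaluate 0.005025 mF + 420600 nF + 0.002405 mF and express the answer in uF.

In uF:
  0.005025 mF = 0.005025 × 10³ uF = 5.025
  420600 nF = 420600 × 10⁻³ uF = 420.6
  0.002405 mF = 0.002405 × 10³ uF = 2.405
Sum: 5.025 + 420.6 + 2.405 = 428.03

428.03 uF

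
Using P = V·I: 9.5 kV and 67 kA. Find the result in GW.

0.6365 GW

9.5e3 × 67e3 = 636.5e6 W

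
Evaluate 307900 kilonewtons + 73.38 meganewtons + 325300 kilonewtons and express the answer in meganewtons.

In meganewtons:
  307900 kilonewtons = 307900 × 10⁻³ meganewtons = 307.9
  73.38 meganewtons → 73.38
  325300 kilonewtons = 325300 × 10⁻³ meganewtons = 325.3
Sum: 307.9 + 73.38 + 325.3 = 706.58

706.58 meganewtons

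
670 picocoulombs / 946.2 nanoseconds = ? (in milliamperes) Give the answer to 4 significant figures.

0.7081 milliamperes

(670e-12) / (946.2e-9) = 0.708096e-3 A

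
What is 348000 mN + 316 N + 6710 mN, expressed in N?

670.71 N

In N:
  348000 mN = 348000 × 10⁻³ N = 348
  316 N → 316
  6710 mN = 6710 × 10⁻³ N = 6.71
Sum: 348 + 316 + 6.71 = 670.71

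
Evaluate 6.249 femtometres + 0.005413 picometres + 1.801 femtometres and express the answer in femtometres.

13.463 femtometres

In femtometres:
  6.249 femtometres → 6.249
  0.005413 picometres = 0.005413 × 10^3 femtometres = 5.413
  1.801 femtometres → 1.801
Sum: 6.249 + 5.413 + 1.801 = 13.463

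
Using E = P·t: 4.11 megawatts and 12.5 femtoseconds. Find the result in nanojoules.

4.11 × 10⁶ × 12.5 × 10⁻¹⁵ = 51.375 × 10⁻⁹ J

51.375 nanojoules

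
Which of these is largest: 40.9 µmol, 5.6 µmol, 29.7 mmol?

29.7 mmol

40.9 µmol = 0.0000409 mol
5.6 µmol = 0.0000056 mol
29.7 mmol = 0.0297 mol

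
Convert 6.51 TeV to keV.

tera = 1e12, kilo = 1e3; factor is 1e9.
6.51 × 1e9 = 6510000000

6510000000 keV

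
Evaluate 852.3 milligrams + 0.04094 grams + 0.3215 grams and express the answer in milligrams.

1214.74 milligrams

In milligrams:
  852.3 milligrams → 852.3
  0.04094 grams = 0.04094 × 10^3 milligrams = 40.94
  0.3215 grams = 0.3215 × 10^3 milligrams = 321.5
Sum: 852.3 + 40.94 + 321.5 = 1214.74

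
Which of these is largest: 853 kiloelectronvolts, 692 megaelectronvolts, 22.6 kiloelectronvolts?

853 kiloelectronvolts = 853000 electronvolts
692 megaelectronvolts = 692000000 electronvolts
22.6 kiloelectronvolts = 22600 electronvolts

692 megaelectronvolts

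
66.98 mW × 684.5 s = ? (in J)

66.98 × 10⁻³ × 684.5 = 45847.81 × 10⁻³ J

45.84781 J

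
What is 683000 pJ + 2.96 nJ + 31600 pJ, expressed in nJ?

In nJ:
  683000 pJ = 683000 × 10^-3 nJ = 683
  2.96 nJ → 2.96
  31600 pJ = 31600 × 10^-3 nJ = 31.6
Sum: 683 + 2.96 + 31.6 = 717.56

717.56 nJ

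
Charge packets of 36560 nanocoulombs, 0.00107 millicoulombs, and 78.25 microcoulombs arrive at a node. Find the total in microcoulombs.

115.88 microcoulombs

In microcoulombs:
  36560 nanocoulombs = 36560 × 10^-3 microcoulombs = 36.56
  0.00107 millicoulombs = 0.00107 × 10^3 microcoulombs = 1.07
  78.25 microcoulombs → 78.25
Sum: 36.56 + 1.07 + 78.25 = 115.88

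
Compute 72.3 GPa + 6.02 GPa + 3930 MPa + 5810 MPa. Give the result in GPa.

88.06 GPa

In GPa:
  72.3 GPa → 72.3
  6.02 GPa → 6.02
  3930 MPa = 3930 × 10^-3 GPa = 3.93
  5810 MPa = 5810 × 10^-3 GPa = 5.81
Sum: 72.3 + 6.02 + 3.93 + 5.81 = 88.06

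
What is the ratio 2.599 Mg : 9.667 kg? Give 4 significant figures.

(2.599e6) / (9.667e3) = 0.26885e3

268.9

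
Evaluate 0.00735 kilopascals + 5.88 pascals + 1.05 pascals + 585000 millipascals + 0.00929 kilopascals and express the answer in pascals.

608.57 pascals

In pascals:
  0.00735 kilopascals = 0.00735 × 10³ pascals = 7.35
  5.88 pascals → 5.88
  1.05 pascals → 1.05
  585000 millipascals = 585000 × 10⁻³ pascals = 585
  0.00929 kilopascals = 0.00929 × 10³ pascals = 9.29
Sum: 7.35 + 5.88 + 1.05 + 585 + 9.29 = 608.57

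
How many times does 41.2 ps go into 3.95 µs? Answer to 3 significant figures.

(3.95e-6) / (41.2e-12) = 0.09587e6

95900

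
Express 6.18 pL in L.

pico = 10^-12, (no prefix) = 10^0; factor is 10^-12.
6.18 × 10^-12 = 0.00000000000618

0.00000000000618 L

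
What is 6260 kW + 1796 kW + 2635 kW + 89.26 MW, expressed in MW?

In MW:
  6260 kW = 6260 × 10^-3 MW = 6.26
  1796 kW = 1796 × 10^-3 MW = 1.796
  2635 kW = 2635 × 10^-3 MW = 2.635
  89.26 MW → 89.26
Sum: 6.26 + 1.796 + 2.635 + 89.26 = 99.951

99.951 MW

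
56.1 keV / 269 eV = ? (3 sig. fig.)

(56.1e3) / (269) = 0.2086e3

209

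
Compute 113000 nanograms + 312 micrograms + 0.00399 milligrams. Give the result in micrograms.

428.99 micrograms

In micrograms:
  113000 nanograms = 113000 × 10^-3 micrograms = 113
  312 micrograms → 312
  0.00399 milligrams = 0.00399 × 10^3 micrograms = 3.99
Sum: 113 + 312 + 3.99 = 428.99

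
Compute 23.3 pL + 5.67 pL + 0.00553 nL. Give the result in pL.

34.5 pL

In pL:
  23.3 pL → 23.3
  5.67 pL → 5.67
  0.00553 nL = 0.00553 × 10³ pL = 5.53
Sum: 23.3 + 5.67 + 5.53 = 34.5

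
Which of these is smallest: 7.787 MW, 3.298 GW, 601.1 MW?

7.787 MW

7.787 MW = 7787000 W
3.298 GW = 3298000000 W
601.1 MW = 601100000 W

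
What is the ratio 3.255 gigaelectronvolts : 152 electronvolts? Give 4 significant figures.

(3.255 × 10⁹) / (152) = 0.021414 × 10⁹

21410000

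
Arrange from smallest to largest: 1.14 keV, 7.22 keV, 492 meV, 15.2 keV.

1.14 keV = 1140 eV
7.22 keV = 7220 eV
492 meV = 0.492 eV
15.2 keV = 15200 eV

492 meV < 1.14 keV < 7.22 keV < 15.2 keV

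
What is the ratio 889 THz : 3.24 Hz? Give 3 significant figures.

274000000000000

(889 × 10^12) / (3.24) = 274.4 × 10^12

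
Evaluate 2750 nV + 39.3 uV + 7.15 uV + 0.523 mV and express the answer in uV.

In uV:
  2750 nV = 2750e-3 uV = 2.75
  39.3 uV → 39.3
  7.15 uV → 7.15
  0.523 mV = 0.523e3 uV = 523
Sum: 2.75 + 39.3 + 7.15 + 523 = 572.2

572.2 uV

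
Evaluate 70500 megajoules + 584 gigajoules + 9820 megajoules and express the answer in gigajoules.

664.32 gigajoules

In gigajoules:
  70500 megajoules = 70500 × 10⁻³ gigajoules = 70.5
  584 gigajoules → 584
  9820 megajoules = 9820 × 10⁻³ gigajoules = 9.82
Sum: 70.5 + 584 + 9.82 = 664.32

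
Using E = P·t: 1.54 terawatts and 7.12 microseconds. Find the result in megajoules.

1.54 × 10¹² × 7.12 × 10⁻⁶ = 10.9648 × 10⁶ J

10.9648 megajoules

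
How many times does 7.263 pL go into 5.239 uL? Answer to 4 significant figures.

(5.239 × 10^-6) / (7.263 × 10^-12) = 0.72133 × 10^6

721300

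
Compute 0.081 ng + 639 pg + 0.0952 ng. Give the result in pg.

In pg:
  0.081 ng = 0.081 × 10^3 pg = 81
  639 pg → 639
  0.0952 ng = 0.0952 × 10^3 pg = 95.2
Sum: 81 + 639 + 95.2 = 815.2

815.2 pg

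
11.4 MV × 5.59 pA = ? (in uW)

63.726 uW

11.4 × 10⁶ × 5.59 × 10⁻¹² = 63.726 × 10⁻⁶ W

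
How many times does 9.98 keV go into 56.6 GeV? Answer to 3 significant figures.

(56.6 × 10^9) / (9.98 × 10^3) = 5.671 × 10^6

5670000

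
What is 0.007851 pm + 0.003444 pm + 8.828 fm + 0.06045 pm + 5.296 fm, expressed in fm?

In fm:
  0.007851 pm = 0.007851e3 fm = 7.851
  0.003444 pm = 0.003444e3 fm = 3.444
  8.828 fm → 8.828
  0.06045 pm = 0.06045e3 fm = 60.45
  5.296 fm → 5.296
Sum: 7.851 + 3.444 + 8.828 + 60.45 + 5.296 = 85.869

85.869 fm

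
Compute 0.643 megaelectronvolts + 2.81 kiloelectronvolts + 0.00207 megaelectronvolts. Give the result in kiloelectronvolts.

647.88 kiloelectronvolts

In kiloelectronvolts:
  0.643 megaelectronvolts = 0.643 × 10³ kiloelectronvolts = 643
  2.81 kiloelectronvolts → 2.81
  0.00207 megaelectronvolts = 0.00207 × 10³ kiloelectronvolts = 2.07
Sum: 643 + 2.81 + 2.07 = 647.88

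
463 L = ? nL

463000000000 nL

(no prefix) = 10⁰, nano = 10⁻⁹; factor is 10⁹.
463 × 10⁹ = 463000000000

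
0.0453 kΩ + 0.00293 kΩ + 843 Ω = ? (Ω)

In Ω:
  0.0453 kΩ = 0.0453 × 10³ Ω = 45.3
  0.00293 kΩ = 0.00293 × 10³ Ω = 2.93
  843 Ω → 843
Sum: 45.3 + 2.93 + 843 = 891.23

891.23 Ω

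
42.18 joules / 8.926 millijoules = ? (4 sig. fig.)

(42.18) / (8.926 × 10^-3) = 4.7255 × 10^3

4726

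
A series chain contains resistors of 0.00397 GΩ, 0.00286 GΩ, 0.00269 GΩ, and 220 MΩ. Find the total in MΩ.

In MΩ:
  0.00397 GΩ = 0.00397 × 10³ MΩ = 3.97
  0.00286 GΩ = 0.00286 × 10³ MΩ = 2.86
  0.00269 GΩ = 0.00269 × 10³ MΩ = 2.69
  220 MΩ → 220
Sum: 3.97 + 2.86 + 2.69 + 220 = 229.52

229.52 MΩ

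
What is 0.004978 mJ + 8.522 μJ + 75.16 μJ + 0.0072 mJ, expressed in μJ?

95.86 μJ

In μJ:
  0.004978 mJ = 0.004978 × 10^3 μJ = 4.978
  8.522 μJ → 8.522
  75.16 μJ → 75.16
  0.0072 mJ = 0.0072 × 10^3 μJ = 7.2
Sum: 4.978 + 8.522 + 75.16 + 7.2 = 95.86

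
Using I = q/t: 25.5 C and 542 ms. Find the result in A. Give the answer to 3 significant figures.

(25.5) / (542e-3) = 0.047048e3 A

47.0 A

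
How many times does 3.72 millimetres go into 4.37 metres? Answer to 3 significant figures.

1170

(4.37) / (3.72 × 10⁻³) = 1.175 × 10³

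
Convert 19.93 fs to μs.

0.00000001993 μs

femto = 10^-15, micro = 10^-6; factor is 10^-9.
19.93 × 10^-9 = 0.00000001993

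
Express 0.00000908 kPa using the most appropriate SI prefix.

9.08 mPa

= 9.08 × 10⁻³ Pa; 10⁻³ is milli.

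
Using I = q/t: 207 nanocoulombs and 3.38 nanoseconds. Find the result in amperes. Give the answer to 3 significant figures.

(207 × 10^-9) / (3.38 × 10^-9) = 61.243 A

61.2 amperes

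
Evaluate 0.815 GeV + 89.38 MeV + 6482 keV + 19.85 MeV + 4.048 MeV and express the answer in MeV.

934.76 MeV

In MeV:
  0.815 GeV = 0.815 × 10³ MeV = 815
  89.38 MeV → 89.38
  6482 keV = 6482 × 10⁻³ MeV = 6.482
  19.85 MeV → 19.85
  4.048 MeV → 4.048
Sum: 815 + 89.38 + 6.482 + 19.85 + 4.048 = 934.76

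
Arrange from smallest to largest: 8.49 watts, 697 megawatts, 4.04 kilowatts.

8.49 watts < 4.04 kilowatts < 697 megawatts

8.49 watts = 8.49 watts
697 megawatts = 697000000 watts
4.04 kilowatts = 4040 watts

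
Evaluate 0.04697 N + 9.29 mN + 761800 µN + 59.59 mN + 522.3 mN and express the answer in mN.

1399.95 mN

In mN:
  0.04697 N = 0.04697 × 10^3 mN = 46.97
  9.29 mN → 9.29
  761800 µN = 761800 × 10^-3 mN = 761.8
  59.59 mN → 59.59
  522.3 mN → 522.3
Sum: 46.97 + 9.29 + 761.8 + 59.59 + 522.3 = 1399.95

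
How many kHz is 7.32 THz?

tera = 10^12, kilo = 10^3; factor is 10^9.
7.32 × 10^9 = 7320000000

7320000000 kHz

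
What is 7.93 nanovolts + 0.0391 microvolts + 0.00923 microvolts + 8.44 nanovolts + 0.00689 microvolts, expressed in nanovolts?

71.59 nanovolts

In nanovolts:
  7.93 nanovolts → 7.93
  0.0391 microvolts = 0.0391 × 10^3 nanovolts = 39.1
  0.00923 microvolts = 0.00923 × 10^3 nanovolts = 9.23
  8.44 nanovolts → 8.44
  0.00689 microvolts = 0.00689 × 10^3 nanovolts = 6.89
Sum: 7.93 + 39.1 + 9.23 + 8.44 + 6.89 = 71.59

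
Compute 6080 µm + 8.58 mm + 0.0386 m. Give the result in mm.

53.26 mm

In mm:
  6080 µm = 6080 × 10^-3 mm = 6.08
  8.58 mm → 8.58
  0.0386 m = 0.0386 × 10^3 mm = 38.6
Sum: 6.08 + 8.58 + 38.6 = 53.26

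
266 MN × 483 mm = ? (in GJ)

266 × 10^6 × 483 × 10^-3 = 128478 × 10^3 J

0.128478 GJ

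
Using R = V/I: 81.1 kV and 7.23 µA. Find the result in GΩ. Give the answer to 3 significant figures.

(81.1 × 10³) / (7.23 × 10⁻⁶) = 11.217 × 10⁹ Ω

11.2 GΩ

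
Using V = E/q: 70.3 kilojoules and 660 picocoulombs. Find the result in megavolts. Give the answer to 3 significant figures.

107000000 megavolts

(70.3 × 10^3) / (660 × 10^-12) = 0.10652 × 10^15 V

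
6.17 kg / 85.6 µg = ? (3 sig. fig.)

(6.17 × 10³) / (85.6 × 10⁻⁶) = 0.07208 × 10⁹

72100000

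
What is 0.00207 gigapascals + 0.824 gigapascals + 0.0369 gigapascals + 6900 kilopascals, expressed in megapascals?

In megapascals:
  0.00207 gigapascals = 0.00207 × 10³ megapascals = 2.07
  0.824 gigapascals = 0.824 × 10³ megapascals = 824
  0.0369 gigapascals = 0.0369 × 10³ megapascals = 36.9
  6900 kilopascals = 6900 × 10⁻³ megapascals = 6.9
Sum: 2.07 + 824 + 36.9 + 6.9 = 869.87

869.87 megapascals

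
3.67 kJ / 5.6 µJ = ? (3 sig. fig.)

(3.67 × 10³) / (5.6 × 10⁻⁶) = 0.6554 × 10⁹

655000000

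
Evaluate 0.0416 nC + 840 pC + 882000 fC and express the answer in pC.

1763.6 pC

In pC:
  0.0416 nC = 0.0416 × 10³ pC = 41.6
  840 pC → 840
  882000 fC = 882000 × 10⁻³ pC = 882
Sum: 41.6 + 840 + 882 = 1763.6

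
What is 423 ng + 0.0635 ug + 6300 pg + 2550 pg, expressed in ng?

495.35 ng

In ng:
  423 ng → 423
  0.0635 ug = 0.0635e3 ng = 63.5
  6300 pg = 6300e-3 ng = 6.3
  2550 pg = 2550e-3 ng = 2.55
Sum: 423 + 63.5 + 6.3 + 2.55 = 495.35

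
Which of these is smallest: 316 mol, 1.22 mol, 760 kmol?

316 mol = 316 mol
1.22 mol = 1.22 mol
760 kmol = 760000 mol

1.22 mol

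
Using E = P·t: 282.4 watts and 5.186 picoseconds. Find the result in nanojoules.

282.4 × 5.186e-12 = 1464.5264e-12 J

1.4645264 nanojoules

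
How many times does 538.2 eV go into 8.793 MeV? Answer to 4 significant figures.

(8.793e6) / (538.2) = 0.016338e6

16340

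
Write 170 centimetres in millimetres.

centi = 10⁻², milli = 10⁻³; factor is 10¹.
170 × 10¹ = 1700

1700 millimetres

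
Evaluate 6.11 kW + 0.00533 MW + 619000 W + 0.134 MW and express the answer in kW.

764.44 kW

In kW:
  6.11 kW → 6.11
  0.00533 MW = 0.00533 × 10³ kW = 5.33
  619000 W = 619000 × 10⁻³ kW = 619
  0.134 MW = 0.134 × 10³ kW = 134
Sum: 6.11 + 5.33 + 619 + 134 = 764.44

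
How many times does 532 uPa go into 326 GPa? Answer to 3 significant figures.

(326 × 10^9) / (532 × 10^-6) = 0.6128 × 10^15

613000000000000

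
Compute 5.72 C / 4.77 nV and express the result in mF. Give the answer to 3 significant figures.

(5.72) / (4.77e-9) = 1.1992e9 F

1200000000000 mF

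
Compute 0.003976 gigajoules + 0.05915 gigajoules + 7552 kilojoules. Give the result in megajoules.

In megajoules:
  0.003976 gigajoules = 0.003976 × 10^3 megajoules = 3.976
  0.05915 gigajoules = 0.05915 × 10^3 megajoules = 59.15
  7552 kilojoules = 7552 × 10^-3 megajoules = 7.552
Sum: 3.976 + 59.15 + 7.552 = 70.678

70.678 megajoules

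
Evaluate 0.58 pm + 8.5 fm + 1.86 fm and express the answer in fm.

590.36 fm

In fm:
  0.58 pm = 0.58 × 10³ fm = 580
  8.5 fm → 8.5
  1.86 fm → 1.86
Sum: 580 + 8.5 + 1.86 = 590.36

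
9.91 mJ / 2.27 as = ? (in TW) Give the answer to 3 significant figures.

4370 TW

(9.91 × 10^-3) / (2.27 × 10^-18) = 4.3656 × 10^15 W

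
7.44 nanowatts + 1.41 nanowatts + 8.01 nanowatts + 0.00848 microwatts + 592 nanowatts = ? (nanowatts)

617.34 nanowatts

In nanowatts:
  7.44 nanowatts → 7.44
  1.41 nanowatts → 1.41
  8.01 nanowatts → 8.01
  0.00848 microwatts = 0.00848 × 10^3 nanowatts = 8.48
  592 nanowatts → 592
Sum: 7.44 + 1.41 + 8.01 + 8.48 + 592 = 617.34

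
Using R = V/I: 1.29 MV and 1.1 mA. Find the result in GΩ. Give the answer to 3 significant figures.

1.17 GΩ

(1.29e6) / (1.1e-3) = 1.1727e9 Ω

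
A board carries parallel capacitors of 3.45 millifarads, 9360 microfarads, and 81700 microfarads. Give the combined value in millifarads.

94.51 millifarads

In millifarads:
  3.45 millifarads → 3.45
  9360 microfarads = 9360e-3 millifarads = 9.36
  81700 microfarads = 81700e-3 millifarads = 81.7
Sum: 3.45 + 9.36 + 81.7 = 94.51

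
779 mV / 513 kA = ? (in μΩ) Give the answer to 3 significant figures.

1.52 μΩ

(779e-3) / (513e3) = 1.5185e-6 Ω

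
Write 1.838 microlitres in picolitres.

micro = 10⁻⁶, pico = 10⁻¹²; factor is 10⁶.
1.838 × 10⁶ = 1838000

1838000 picolitres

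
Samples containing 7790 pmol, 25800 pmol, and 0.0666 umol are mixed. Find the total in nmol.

100.19 nmol

In nmol:
  7790 pmol = 7790e-3 nmol = 7.79
  25800 pmol = 25800e-3 nmol = 25.8
  0.0666 umol = 0.0666e3 nmol = 66.6
Sum: 7.79 + 25.8 + 66.6 = 100.19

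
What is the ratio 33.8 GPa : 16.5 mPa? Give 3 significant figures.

2050000000000

(33.8 × 10^9) / (16.5 × 10^-3) = 2.048 × 10^12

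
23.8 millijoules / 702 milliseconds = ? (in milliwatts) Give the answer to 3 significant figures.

(23.8 × 10^-3) / (702 × 10^-3) = 0.033903 W

33.9 milliwatts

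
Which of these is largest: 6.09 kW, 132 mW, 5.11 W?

6.09 kW

6.09 kW = 6090 W
132 mW = 0.132 W
5.11 W = 5.11 W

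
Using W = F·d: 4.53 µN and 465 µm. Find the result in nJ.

4.53e-6 × 465e-6 = 2106.45e-12 J

2.10645 nJ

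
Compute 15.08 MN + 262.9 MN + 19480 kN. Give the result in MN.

In MN:
  15.08 MN → 15.08
  262.9 MN → 262.9
  19480 kN = 19480 × 10^-3 MN = 19.48
Sum: 15.08 + 262.9 + 19.48 = 297.46

297.46 MN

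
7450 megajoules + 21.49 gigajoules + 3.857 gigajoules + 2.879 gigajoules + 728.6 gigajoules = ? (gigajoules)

In gigajoules:
  7450 megajoules = 7450e-3 gigajoules = 7.45
  21.49 gigajoules → 21.49
  3.857 gigajoules → 3.857
  2.879 gigajoules → 2.879
  728.6 gigajoules → 728.6
Sum: 7.45 + 21.49 + 3.857 + 2.879 + 728.6 = 764.276

764.276 gigajoules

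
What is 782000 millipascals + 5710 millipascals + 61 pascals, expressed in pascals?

848.71 pascals

In pascals:
  782000 millipascals = 782000e-3 pascals = 782
  5710 millipascals = 5710e-3 pascals = 5.71
  61 pascals → 61
Sum: 782 + 5.71 + 61 = 848.71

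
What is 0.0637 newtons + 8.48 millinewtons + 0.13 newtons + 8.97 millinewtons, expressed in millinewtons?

In millinewtons:
  0.0637 newtons = 0.0637e3 millinewtons = 63.7
  8.48 millinewtons → 8.48
  0.13 newtons = 0.13e3 millinewtons = 130
  8.97 millinewtons → 8.97
Sum: 63.7 + 8.48 + 130 + 8.97 = 211.15

211.15 millinewtons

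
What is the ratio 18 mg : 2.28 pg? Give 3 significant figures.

7890000000

(18 × 10^-3) / (2.28 × 10^-12) = 7.895 × 10^9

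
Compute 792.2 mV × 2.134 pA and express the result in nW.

792.2 × 10^-3 × 2.134 × 10^-12 = 1690.5548 × 10^-15 W

0.0016905548 nW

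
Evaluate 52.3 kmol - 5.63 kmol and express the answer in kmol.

In kmol:
  52.3 kmol → 52.3
  5.63 kmol → 5.63
Difference: 52.3 - 5.63 = 46.67

46.67 kmol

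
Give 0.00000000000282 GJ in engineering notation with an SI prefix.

= 2.82 × 10⁻³ J; 10⁻³ is milli.

2.82 mJ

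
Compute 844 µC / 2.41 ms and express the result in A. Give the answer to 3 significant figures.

0.350 A

(844 × 10^-6) / (2.41 × 10^-3) = 350.21 × 10^-3 A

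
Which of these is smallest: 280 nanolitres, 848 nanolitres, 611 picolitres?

611 picolitres

280 nanolitres = 0.00000028 litres
848 nanolitres = 0.000000848 litres
611 picolitres = 0.000000000611 litres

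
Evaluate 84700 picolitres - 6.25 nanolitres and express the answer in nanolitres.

In nanolitres:
  84700 picolitres = 84700e-3 nanolitres = 84.7
  6.25 nanolitres → 6.25
Difference: 84.7 - 6.25 = 78.45

78.45 nanolitres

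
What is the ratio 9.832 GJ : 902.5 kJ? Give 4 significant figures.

(9.832 × 10⁹) / (902.5 × 10³) = 0.010894 × 10⁶

10890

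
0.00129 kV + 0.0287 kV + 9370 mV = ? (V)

39.36 V

In V:
  0.00129 kV = 0.00129 × 10³ V = 1.29
  0.0287 kV = 0.0287 × 10³ V = 28.7
  9370 mV = 9370 × 10⁻³ V = 9.37
Sum: 1.29 + 28.7 + 9.37 = 39.36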